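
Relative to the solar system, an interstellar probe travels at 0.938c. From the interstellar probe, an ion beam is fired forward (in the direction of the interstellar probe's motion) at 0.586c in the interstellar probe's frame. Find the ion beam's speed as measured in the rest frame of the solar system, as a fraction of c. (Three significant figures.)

0.983c

Relativistic velocity addition: u = (u' + v)/(1 + u'v/c²), with u' = 0.586c and v = 0.938c.
Numerator: 0.586 + 0.938 = 1.524. Denominator: 1 + (0.586)(0.938) = 1.549668.
u = 1.524/1.549668 = 0.98344, so the speed is 0.983c.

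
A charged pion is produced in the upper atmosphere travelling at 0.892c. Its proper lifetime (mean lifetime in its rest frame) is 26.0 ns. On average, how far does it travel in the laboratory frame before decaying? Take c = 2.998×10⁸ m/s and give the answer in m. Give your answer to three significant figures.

Lorentz factor: γ = (1 − 0.795664)^(−1/2) = 2.2122.
Lab-frame lifetime: Δt = γτ = 2.2122 × 26.0 ns = 57.517 ns.
Distance: d = vΔt = 0.892 × 2.998×10⁸ m/s × 5.7517×10^-8 s = 15.4 m.

15.4 m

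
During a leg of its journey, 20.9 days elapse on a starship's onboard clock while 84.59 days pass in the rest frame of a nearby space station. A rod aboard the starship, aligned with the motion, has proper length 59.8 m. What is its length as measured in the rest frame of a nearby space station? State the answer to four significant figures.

14.78 m

γ = Δt/Δτ = 84.59/20.9 = 4.04737.
The rod contracts by the same γ: 59.8 m / 4.04737 = 14.78 m.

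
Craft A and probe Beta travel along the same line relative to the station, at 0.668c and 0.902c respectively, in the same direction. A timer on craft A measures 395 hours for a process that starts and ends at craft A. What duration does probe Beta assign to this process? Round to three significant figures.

Transform craft A's velocity into probe Beta's frame: (0.668 − 0.902)/(1 − 0.668·0.902) = −0.234/0.397464, so the relative speed is 0.58873c.
At |u| = 0.58873c, γ = (1 − 0.346603)^(−1/2) = 1.2371.
The clock on craft A records proper time, so probe Beta measures Δt = γΔτ = 1.2371 × 395 = 489 hours.

489 hours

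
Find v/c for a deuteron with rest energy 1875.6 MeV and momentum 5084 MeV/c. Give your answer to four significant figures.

pc/(mc²) = 5084/1875.6 = 2.7106 = βγ = β/√(1−β²).
So β² = x²/(1 + x²) with x = 2.7106: x² = 7.34735, β² = 7.34735/8.34735 = 0.880202, β = 0.9382.

0.9382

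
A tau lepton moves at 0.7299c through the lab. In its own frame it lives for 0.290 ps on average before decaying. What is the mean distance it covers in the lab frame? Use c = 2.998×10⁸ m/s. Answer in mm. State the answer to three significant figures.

Lorentz factor: γ = (1 − 0.53275401)^(−1/2) = 1.4629.
Lab-frame lifetime: Δt = γτ = 1.4629 × 0.290 ps = 0.42424 ps.
Distance: d = vΔt = 0.7299 × 2.998×10⁸ m/s × 4.2424×10^-13 s = 9.28×10^-5 m = 0.0928 mm.

0.0928 mm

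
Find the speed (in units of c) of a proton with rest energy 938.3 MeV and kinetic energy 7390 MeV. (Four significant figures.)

0.9936c

γ = 1 + K/(mc²) = 1 + 7390/938.3 = 8.8759.
β = √(1 − 1/γ²) = √(1 − 0.0126933) = √0.9873067 = 0.9936.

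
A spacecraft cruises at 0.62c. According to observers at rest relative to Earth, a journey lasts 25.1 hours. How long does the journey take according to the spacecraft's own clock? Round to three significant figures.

With β = 0.62, γ = 1/√(1 − 0.62²) = 1/√0.6156 = 1.2745.
The spacecraft's clock runs slow as seen from Earth, so Δτ = Δt/γ = 25.1/1.2745 = 19.7 hours.

19.7 hours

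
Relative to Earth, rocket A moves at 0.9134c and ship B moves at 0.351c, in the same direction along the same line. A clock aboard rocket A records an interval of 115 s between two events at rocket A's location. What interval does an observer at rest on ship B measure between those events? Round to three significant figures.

Speed of rocket A in ship B's frame: u = (v_A − v_B)/(1 − v_A v_B/c²) = (0.9134 − 0.351)/(1 − 0.9134×0.351) = 0.5624/0.6793966 = 0.82779; |u| = 0.82779c.
γ for this relative speed: γ = 1/√(1 − 0.685236) = 1.7824.
Rocket A's interval is proper; time dilation gives Δt_B = γΔτ = 1.7824 × 115 s = 205 s.

205 s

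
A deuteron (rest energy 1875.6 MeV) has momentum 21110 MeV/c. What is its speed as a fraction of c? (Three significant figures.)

pc/(mc²) = 21110/1875.6 = 11.255 = βγ = β/√(1−β²).
So β² = x²/(1 + x²) with x = 11.255: x² = 126.675, β² = 126.675/127.675 = 0.992168, β = 0.996.

0.996c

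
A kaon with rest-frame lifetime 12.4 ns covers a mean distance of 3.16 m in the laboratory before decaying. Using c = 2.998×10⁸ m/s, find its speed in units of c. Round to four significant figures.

0.6477c

Let x = d/(cτ) = 3.160 m / (2.998×10⁸ m/s × 1.240×10^-8 s) = 0.85003. Since d = βγcτ, x = βγ = β/√(1−β²).
Solving: β² = x²/(1+x²) = 0.722551/1.722551 = 0.419466, so β = 0.6477.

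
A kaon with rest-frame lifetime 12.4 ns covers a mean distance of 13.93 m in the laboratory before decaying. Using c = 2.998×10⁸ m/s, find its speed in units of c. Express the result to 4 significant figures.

0.9662c

Lab distance = (lab lifetime)·v = γτ·βc, so βγ = d/(cτ) = 13.93/(2.998×10⁸ × 1.240×10^-8) = 3.7471.
With βγ = 3.7471: γ² = 1 + (βγ)² = 15.0408, and β = (βγ)/γ = 3.7471/3.87825 = 0.9662.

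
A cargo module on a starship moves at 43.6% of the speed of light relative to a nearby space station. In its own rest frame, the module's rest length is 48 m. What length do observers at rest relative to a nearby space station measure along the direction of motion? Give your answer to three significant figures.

43.2 m

Lorentz factor: γ = (1 − 0.190096)^(−1/2) = 1.1112.
Length contraction: L = L₀/γ = 48/1.1112 = 43.2 m.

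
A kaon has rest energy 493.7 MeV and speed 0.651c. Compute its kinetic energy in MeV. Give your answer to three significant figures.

157 MeV

γ = 1/√(1 − β²) = 1/√(1 − 0.423801) = 1/√0.576199 = 1/0.759078 = 1.31739.
Kinetic energy: K = (γ − 1)mc² = (1.31739 − 1) × 493.7 MeV = 0.31739 × 493.7 = 157 MeV.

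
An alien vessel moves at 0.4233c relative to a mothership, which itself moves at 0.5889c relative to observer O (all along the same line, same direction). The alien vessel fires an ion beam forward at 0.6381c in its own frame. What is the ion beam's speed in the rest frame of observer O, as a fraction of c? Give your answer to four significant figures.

0.9547c

First combine the ion beam and alien vessel (S''→S'): u₁ = (0.6381 + 0.4233)/(1 + 0.6381×0.4233) = 1.0614/1.27010773 = 0.83568.
Then combine with the mothership (S'→S): u = (0.83568 + 0.5889)/(1 + 0.83568×0.5889) = 1.42458/1.492131952 = 0.95473.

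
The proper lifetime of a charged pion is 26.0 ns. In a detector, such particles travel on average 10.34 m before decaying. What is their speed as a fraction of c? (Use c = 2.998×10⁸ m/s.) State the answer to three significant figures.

0.799c

d = βγcτ ⇒ βγ = d/(cτ) = 10.34 m / (7.7948 m) = 1.3265.
β = (βγ)/√(1+(βγ)²) = 1.3265/√2.7596 = 0.799.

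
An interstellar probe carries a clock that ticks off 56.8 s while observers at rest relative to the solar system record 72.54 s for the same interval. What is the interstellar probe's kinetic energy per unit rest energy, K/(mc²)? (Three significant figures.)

0.277

γ = Δt/Δτ = 72.54/56.8 = 1.27711.
K/(mc²) = γ − 1 = 1.27711 − 1 = 0.277.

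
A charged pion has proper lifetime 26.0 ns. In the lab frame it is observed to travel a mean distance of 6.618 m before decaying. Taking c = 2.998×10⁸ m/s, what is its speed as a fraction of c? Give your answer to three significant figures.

0.647c

Let x = d/(cτ) = 6.618 m / (2.998×10⁸ m/s × 2.600×10^-8 s) = 0.84903. Since d = βγcτ, x = βγ = β/√(1−β²).
Solving: β² = x²/(1+x²) = 0.720852/1.720852 = 0.418893, so β = 0.647.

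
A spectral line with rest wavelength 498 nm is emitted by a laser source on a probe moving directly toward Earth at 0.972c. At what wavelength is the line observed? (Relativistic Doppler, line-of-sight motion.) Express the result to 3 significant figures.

Relativistic Doppler for wavelength: λ_obs = λ_src · √((1−β)/(1+β)).
With β = 0.972: factor = √(0.028/1.972) = 0.11916.
λ_obs = 498 × 0.11916 = 59.3 nm.

59.3 nm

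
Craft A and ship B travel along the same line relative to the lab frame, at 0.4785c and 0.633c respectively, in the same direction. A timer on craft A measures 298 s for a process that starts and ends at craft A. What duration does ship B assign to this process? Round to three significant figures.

306 s

Speed of craft A in ship B's frame: u = (v_A − v_B)/(1 − v_A v_B/c²) = (0.4785 − 0.633)/(1 − 0.4785×0.633) = −0.1545/0.6971095 = −0.22163; |u| = 0.22163c.
At |u| = 0.22163c, γ = (1 − 0.0491199)^(−1/2) = 1.0255.
Craft A's interval is proper; time dilation gives Δt_B = γΔτ = 1.0255 × 298 s = 306 s.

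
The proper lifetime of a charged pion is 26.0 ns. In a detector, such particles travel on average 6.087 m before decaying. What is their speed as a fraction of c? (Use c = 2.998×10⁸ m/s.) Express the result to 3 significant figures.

d = βγcτ ⇒ βγ = d/(cτ) = 6.087 m / (7.7948 m) = 0.78091.
β = (βγ)/√(1+(βγ)²) = 0.78091/√1.60982 = 0.615.

0.615c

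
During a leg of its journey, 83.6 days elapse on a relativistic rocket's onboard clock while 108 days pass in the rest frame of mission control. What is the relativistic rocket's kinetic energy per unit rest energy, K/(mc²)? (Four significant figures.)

0.2919

From Δt = γΔτ: γ = 108/83.6 = 1.29187.
K/(mc²) = γ − 1 = 1.29187 − 1 = 0.2919.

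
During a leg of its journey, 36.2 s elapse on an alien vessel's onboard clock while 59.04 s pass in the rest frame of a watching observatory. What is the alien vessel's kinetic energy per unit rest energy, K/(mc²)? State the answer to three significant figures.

0.631

γ = Δt/Δτ = 59.04/36.2 = 1.63094.
Since K = (γ−1)mc², K/(mc²) = 1.63094 − 1 = 0.631.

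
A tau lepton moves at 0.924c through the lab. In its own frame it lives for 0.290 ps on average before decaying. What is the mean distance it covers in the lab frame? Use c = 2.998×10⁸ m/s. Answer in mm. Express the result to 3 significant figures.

0.210 mm

With β = 0.924, γ = 1/√(1 − 0.924²) = 1/√0.146224 = 2.6151.
Lab-frame lifetime: Δt = γτ = 2.6151 × 0.290 ps = 0.75838 ps.
Distance: d = vΔt = 0.924 × 2.998×10⁸ m/s × 7.5838×10^-13 s = 2.10×10^-4 m = 0.210 mm.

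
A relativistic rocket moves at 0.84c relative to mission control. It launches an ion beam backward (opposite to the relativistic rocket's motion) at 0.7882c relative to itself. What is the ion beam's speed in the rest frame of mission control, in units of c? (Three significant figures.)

0.153c

Relativistic velocity addition: u = (u' + v)/(1 + u'v/c²), with u' = −0.7882c and v = 0.84c.
Numerator: −0.7882 + 0.84 = 0.0518. Denominator: 1 + (−0.7882)(0.84) = 0.337912.
u = 0.0518/0.337912 = 0.15329, so the speed is 0.153c.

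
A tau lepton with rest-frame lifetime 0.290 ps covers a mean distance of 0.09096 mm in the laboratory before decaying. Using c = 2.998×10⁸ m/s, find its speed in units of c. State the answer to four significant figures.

0.7229c

Lab distance = (lab lifetime)·v = γτ·βc, so βγ = d/(cτ) = 9.096×10^-5/(2.998×10⁸ × 2.900×10^-13) = 1.0462.
With βγ = 1.0462: γ² = 1 + (βγ)² = 2.09453, and β = (βγ)/γ = 1.0462/1.44725 = 0.7229.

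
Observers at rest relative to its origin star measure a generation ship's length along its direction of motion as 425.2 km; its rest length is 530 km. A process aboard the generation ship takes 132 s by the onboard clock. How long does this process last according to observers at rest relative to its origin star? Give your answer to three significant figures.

165 s

γ = L₀/L = 530/425.2 = 1.24647.
Δt = γΔτ = 1.24647 × 132 = 165 s.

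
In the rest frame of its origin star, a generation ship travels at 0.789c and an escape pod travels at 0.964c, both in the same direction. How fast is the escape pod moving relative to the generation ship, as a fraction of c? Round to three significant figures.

0.731c

Transform to the generation ship's frame: u' = (u − v)/(1 − uv/c²).
u' = (0.964 − 0.789)/(1 − 0.964×0.789) = 0.175/0.239404 = 0.73098.
Speed in the generation ship's frame: 0.731c (in the same direction).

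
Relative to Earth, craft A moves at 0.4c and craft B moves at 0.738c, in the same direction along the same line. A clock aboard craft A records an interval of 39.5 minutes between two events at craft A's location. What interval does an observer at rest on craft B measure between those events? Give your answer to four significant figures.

45.01 minutes

Speed of craft A in craft B's frame: u = (v_A − v_B)/(1 − v_A v_B/c²) = (0.4 − 0.738)/(1 − 0.4×0.738) = −0.338/0.7048 = −0.47957; |u| = 0.47957c.
At |u| = 0.47957c, γ = (1 − 0.229987)^(−1/2) = 1.1396.
The clock on craft A records proper time, so craft B measures Δt = γΔτ = 1.1396 × 39.5 = 45.01 minutes.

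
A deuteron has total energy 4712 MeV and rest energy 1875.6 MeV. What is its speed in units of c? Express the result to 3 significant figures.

0.917c

γ = E/(mc²) = 4712/1875.6 = 2.5123.
β = √(1 − 1/γ²) = √(1 − 0.158437) = √0.841563 = 0.917.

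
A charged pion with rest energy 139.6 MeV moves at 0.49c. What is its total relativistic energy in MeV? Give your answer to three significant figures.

With β = 0.49, γ = 1/√(1 − 0.49²) = 1/√0.7599 = 1.1472.
Total energy: E = γmc² = 1.1472 × 139.6 MeV = 160 MeV.

160 MeV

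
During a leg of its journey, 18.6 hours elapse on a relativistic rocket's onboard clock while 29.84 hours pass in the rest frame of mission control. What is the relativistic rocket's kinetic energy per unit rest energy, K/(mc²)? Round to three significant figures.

0.604

From Δt = γΔτ: γ = 29.84/18.6 = 1.6043.
K/(mc²) = γ − 1 = 1.6043 − 1 = 0.604.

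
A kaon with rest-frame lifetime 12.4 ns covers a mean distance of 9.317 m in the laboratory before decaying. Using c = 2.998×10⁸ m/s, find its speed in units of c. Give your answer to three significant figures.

Let x = d/(cτ) = 9.317 m / (2.998×10⁸ m/s × 1.240×10^-8 s) = 2.5062. Since d = βγcτ, x = βγ = β/√(1−β²).
Solving: β² = x²/(1+x²) = 6.28104/7.28104 = 0.862657, so β = 0.929.

0.929c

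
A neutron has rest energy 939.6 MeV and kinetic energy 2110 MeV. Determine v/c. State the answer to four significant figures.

K = (γ−1)mc², so γ = 1 + 2110/939.6 = 3.2456.
Then v/c = √(1 − γ⁻²) = √(1 − 0.0949314) = √0.9050686 = 0.9514.

0.9514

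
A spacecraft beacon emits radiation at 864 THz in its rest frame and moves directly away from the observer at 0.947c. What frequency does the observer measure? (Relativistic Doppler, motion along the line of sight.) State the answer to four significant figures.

Relativistic Doppler (source moving away): f_obs = f_src · √((1−β)/(1+β)).
With β = 0.947: factor = √(0.053/1.947) = 0.16499.
f_obs = 864 × 0.16499 = 142.6 THz.

142.6 THz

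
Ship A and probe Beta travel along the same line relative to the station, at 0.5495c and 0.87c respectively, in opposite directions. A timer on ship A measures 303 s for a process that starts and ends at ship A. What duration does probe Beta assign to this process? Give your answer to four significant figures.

Transform ship A's velocity into probe Beta's frame: (0.5495 + 0.87)/(1 + 0.5495·0.87) = 1.4195/1.478065, so the relative speed is 0.96038c.
γ for this relative speed: γ = 1/√(1 − 0.92233) = 3.5882.
The clock on ship A records proper time, so probe Beta measures Δt = γΔτ = 3.5882 × 303 = 1087 s.

1087 s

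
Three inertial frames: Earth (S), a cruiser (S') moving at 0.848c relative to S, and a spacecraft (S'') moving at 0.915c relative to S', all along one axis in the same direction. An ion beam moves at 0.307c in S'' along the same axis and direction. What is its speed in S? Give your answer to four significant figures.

Apply u = (u'+v)/(1+u'v) twice. Ion beam in the cruiser frame: (0.307+0.915)/(1+0.307·0.915) = 1.222/1.280905 = 0.95401c.
That velocity, transformed to the rest frame of Earth: (0.95401+0.848)/(1+0.95401·0.848) = 1.80201/1.80900048 = 0.99614c.

0.9961c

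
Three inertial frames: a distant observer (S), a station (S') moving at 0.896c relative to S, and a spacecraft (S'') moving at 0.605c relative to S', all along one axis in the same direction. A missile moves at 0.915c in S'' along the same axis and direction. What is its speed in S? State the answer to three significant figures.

Compose velocities in two stages. Stage 1 (into S'): u₁ = (0.915+0.605)/(1+0.915×0.605) = 0.97839.
Stage 2 (into S): u = (0.97839+0.896)/(1+0.97839×0.896) = 0.9988, so the speed is 0.999c.

0.999c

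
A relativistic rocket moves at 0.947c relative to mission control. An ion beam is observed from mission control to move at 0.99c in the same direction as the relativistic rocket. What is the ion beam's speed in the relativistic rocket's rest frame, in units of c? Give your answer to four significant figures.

0.6883c

Transform to the relativistic rocket's frame: u' = (u − v)/(1 − uv/c²).
u' = (0.99 − 0.947)/(1 − 0.99×0.947) = 0.043/0.06247 = 0.68833.
Speed in the relativistic rocket's frame: 0.6883c (in the same direction).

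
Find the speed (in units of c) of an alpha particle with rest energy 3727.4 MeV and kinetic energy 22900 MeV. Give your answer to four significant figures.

K = (γ−1)mc², so γ = 1 + 22900/3727.4 = 7.1437.
Then v/c = √(1 − γ⁻²) = √(1 − 0.0195954) = √0.9804046 = 0.9902.

0.9902c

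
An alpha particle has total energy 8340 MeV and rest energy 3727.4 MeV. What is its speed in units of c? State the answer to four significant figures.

0.8946c

γ = E/(mc²) = 8340/3727.4 = 2.2375.
β = √(1 − 1/γ²) = √(1 − 0.199744) = √0.800256 = 0.8946.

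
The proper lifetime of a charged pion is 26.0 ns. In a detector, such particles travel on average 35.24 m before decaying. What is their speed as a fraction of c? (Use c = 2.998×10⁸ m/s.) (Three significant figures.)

0.976c

d = βγcτ ⇒ βγ = d/(cτ) = 35.24 m / (7.7948 m) = 4.521.
β = (βγ)/√(1+(βγ)²) = 4.521/√21.4394 = 0.976.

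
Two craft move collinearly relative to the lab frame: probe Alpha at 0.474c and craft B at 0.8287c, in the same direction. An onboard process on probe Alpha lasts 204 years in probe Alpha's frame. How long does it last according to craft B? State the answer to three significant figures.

251 years

The velocity of probe Alpha relative to craft B is (0.474 − 0.8287)c / (1 − 0.474×0.8287) = −0.58416c; relative speed 0.58416c.
At |u| = 0.58416c, γ = (1 − 0.341243)^(−1/2) = 1.2321.
The clock on probe Alpha records proper time, so craft B measures Δt = γΔτ = 1.2321 × 204 = 251 years.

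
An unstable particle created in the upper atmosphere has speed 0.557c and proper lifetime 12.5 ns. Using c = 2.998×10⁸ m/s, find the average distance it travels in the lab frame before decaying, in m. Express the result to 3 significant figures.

γ = 1/√(1 − β²) = 1/√(1 − 0.310249) = 1/√0.689751 = 1/0.830512 = 1.2041.
Lab-frame lifetime: Δt = γτ = 1.2041 × 12.5 ns = 15.051 ns.
Distance: d = vΔt = 0.557 × 2.998×10⁸ m/s × 1.5051×10^-8 s = 2.51 m.

2.51 m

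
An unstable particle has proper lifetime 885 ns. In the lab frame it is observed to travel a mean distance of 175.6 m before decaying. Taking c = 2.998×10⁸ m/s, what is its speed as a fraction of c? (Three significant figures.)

0.552c

Lab distance = (lab lifetime)·v = γτ·βc, so βγ = d/(cτ) = 175.6/(2.998×10⁸ × 8.850×10^-7) = 0.66183.
With βγ = 0.66183: γ² = 1 + (βγ)² = 1.438019, and β = (βγ)/γ = 0.66183/1.19917 = 0.552.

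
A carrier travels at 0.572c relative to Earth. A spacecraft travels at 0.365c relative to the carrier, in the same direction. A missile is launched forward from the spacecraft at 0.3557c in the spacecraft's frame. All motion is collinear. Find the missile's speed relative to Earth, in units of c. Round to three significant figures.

0.886c

First combine the missile and spacecraft (S''→S'): u₁ = (0.3557 + 0.365)/(1 + 0.3557×0.365) = 0.7207/1.1298305 = 0.63788.
Then combine with the carrier (S'→S): u = (0.63788 + 0.572)/(1 + 0.63788×0.572) = 1.20988/1.36486736 = 0.88645.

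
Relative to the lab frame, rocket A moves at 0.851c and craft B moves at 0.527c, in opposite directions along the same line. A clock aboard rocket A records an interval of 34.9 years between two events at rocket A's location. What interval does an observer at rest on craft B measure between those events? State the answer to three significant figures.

113 years

The velocity of rocket A relative to craft B is (0.851 + 0.527)c / (1 + 0.851×0.527) = 0.95134c; relative speed 0.95134c.
At |u| = 0.95134c, γ = (1 − 0.905048)^(−1/2) = 3.2452.
The clock on rocket A records proper time, so craft B measures Δt = γΔτ = 3.2452 × 34.9 = 113 years.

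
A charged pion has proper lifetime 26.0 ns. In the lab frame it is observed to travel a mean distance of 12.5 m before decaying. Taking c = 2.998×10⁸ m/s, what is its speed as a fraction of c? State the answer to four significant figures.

0.8485c

d = βγcτ ⇒ βγ = d/(cτ) = 12.50 m / (7.7948 m) = 1.6036.
β = (βγ)/√(1+(βγ)²) = 1.6036/√3.57153 = 0.8485.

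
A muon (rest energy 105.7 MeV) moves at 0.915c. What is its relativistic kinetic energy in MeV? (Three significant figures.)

156 MeV

γ = 1/√(1 − β²) = 1/√(1 − 0.837225) = 1/√0.162775 = 1/0.403454 = 2.4786.
Kinetic energy: K = (γ − 1)mc² = (2.4786 − 1) × 105.7 MeV = 1.4786 × 105.7 = 156 MeV.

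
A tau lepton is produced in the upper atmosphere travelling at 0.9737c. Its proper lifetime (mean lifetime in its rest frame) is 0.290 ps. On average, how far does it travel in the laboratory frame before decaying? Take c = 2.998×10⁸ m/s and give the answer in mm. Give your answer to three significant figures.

0.372 mm

γ = 1/√(1 − β²) = 1/√(1 − 0.94809169) = 1/√0.05190831 = 1/0.227834 = 4.3892.
Lab-frame lifetime: Δt = γτ = 4.3892 × 0.290 ps = 1.2729 ps.
Distance: d = vΔt = 0.9737 × 2.998×10⁸ m/s × 1.2729×10^-12 s = 3.72×10^-4 m = 0.372 mm.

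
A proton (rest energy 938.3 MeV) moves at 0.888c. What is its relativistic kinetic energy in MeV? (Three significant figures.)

1100 MeV

γ = 1/√(1 − β²) = 1/√(1 − 0.788544) = 1/√0.211456 = 1/0.459843 = 2.1747.
Kinetic energy: K = (γ − 1)mc² = (2.1747 − 1) × 938.3 MeV = 1.1747 × 938.3 = 1100 MeV.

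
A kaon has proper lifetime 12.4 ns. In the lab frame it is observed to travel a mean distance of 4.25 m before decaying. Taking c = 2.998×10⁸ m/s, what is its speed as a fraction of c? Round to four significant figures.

Let x = d/(cτ) = 4.250 m / (2.998×10⁸ m/s × 1.240×10^-8 s) = 1.1432. Since d = βγcτ, x = βγ = β/√(1−β²).
Solving: β² = x²/(1+x²) = 1.30691/2.30691 = 0.56652, so β = 0.7527.

0.7527c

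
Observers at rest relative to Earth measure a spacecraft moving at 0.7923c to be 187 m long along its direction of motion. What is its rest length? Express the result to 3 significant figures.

With β = 0.7923, γ = 1/√(1 − 0.7923²) = 1/√0.37226071 = 1.639.
Proper length: L₀ = γ·L = 1.639 × 187 = 306 m.

306 m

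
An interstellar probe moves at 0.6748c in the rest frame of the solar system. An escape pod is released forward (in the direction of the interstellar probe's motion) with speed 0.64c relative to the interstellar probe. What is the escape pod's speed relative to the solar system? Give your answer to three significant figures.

In units of c, u = (u' + v)/(1 + u'v) with u' = 0.64 and v = 0.6748.
Numerator: 0.64 + 0.6748 = 1.3148. Denominator: 1 + (0.64)(0.6748) = 1.431872.
u = 1.3148/1.431872 = 0.91824, so the speed is 0.918c.

0.918c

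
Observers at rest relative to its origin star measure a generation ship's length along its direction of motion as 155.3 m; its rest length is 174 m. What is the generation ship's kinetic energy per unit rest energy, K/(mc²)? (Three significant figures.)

0.120

Length contraction gives γ = L₀/L = 174/155.3 = 1.12041.
K/(mc²) = γ − 1 = 1.12041 − 1 = 0.120.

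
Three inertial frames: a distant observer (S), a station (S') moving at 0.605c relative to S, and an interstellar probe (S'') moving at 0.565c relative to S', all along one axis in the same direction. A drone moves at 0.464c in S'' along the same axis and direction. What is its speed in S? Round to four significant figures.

First combine the drone and interstellar probe (S''→S'): u₁ = (0.464 + 0.565)/(1 + 0.464×0.565) = 1.029/1.26216 = 0.81527.
Then combine with the station (S'→S): u = (0.81527 + 0.605)/(1 + 0.81527×0.605) = 1.42027/1.49323835 = 0.95113.

0.9511c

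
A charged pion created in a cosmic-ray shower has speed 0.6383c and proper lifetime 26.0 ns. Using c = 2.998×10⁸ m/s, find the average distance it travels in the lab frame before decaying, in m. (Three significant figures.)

With β = 0.6383, γ = 1/√(1 − 0.6383²) = 1/√0.59257311 = 1.2991.
Lab-frame lifetime: Δt = γτ = 1.2991 × 26.0 ns = 33.777 ns.
Distance: d = vΔt = 0.6383 × 2.998×10⁸ m/s × 3.3777×10^-8 s = 6.46 m.

6.46 m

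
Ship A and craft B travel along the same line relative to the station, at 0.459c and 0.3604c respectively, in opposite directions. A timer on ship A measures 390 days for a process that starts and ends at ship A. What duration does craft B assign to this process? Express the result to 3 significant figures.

Speed of ship A in craft B's frame: u = (v_A + v_B)/(1 + v_A v_B/c²) = (0.459 + 0.3604)/(1 + 0.459×0.3604) = 0.8194/1.1654236 = 0.70309; |u| = 0.70309c.
At |u| = 0.70309c, γ = (1 − 0.494336)^(−1/2) = 1.4063.
The clock on ship A records proper time, so craft B measures Δt = γΔτ = 1.4063 × 390 = 548 days.

548 days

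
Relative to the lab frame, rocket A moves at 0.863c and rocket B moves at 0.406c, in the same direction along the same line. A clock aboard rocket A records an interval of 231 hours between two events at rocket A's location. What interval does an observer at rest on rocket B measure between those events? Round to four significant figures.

325.0 hours

Transform rocket A's velocity into rocket B's frame: (0.863 − 0.406)/(1 − 0.863·0.406) = 0.457/0.649622, so the relative speed is 0.70349c.
γ for this relative speed: γ = 1/√(1 − 0.494898) = 1.4071.
Rocket A's interval is proper; time dilation gives Δt_B = γΔτ = 1.4071 × 231 hours = 325.0 hours.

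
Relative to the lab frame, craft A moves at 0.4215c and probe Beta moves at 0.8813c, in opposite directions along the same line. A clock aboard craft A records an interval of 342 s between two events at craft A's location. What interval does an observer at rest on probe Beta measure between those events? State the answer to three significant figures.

Transform craft A's velocity into probe Beta's frame: (0.4215 + 0.8813)/(1 + 0.4215·0.8813) = 1.3028/1.37146795, so the relative speed is 0.94993c.
γ for this relative speed: γ = 1/√(1 − 0.902367) = 3.2004.
Craft A's interval is proper; time dilation gives Δt_B = γΔτ = 3.2004 × 342 s = 1090 s.

1090 s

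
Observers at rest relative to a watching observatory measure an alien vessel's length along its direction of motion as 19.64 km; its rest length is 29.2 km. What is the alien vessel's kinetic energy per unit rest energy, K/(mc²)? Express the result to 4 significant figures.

0.4868

From L = L₀/γ: γ = 29.2/19.64 = 1.48676.
Since K = (γ−1)mc², K/(mc²) = 1.48676 − 1 = 0.4868.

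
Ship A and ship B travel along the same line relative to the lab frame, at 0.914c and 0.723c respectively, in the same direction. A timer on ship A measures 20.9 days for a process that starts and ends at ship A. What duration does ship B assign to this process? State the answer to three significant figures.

Speed of ship A in ship B's frame: u = (v_A − v_B)/(1 − v_A v_B/c²) = (0.914 − 0.723)/(1 − 0.914×0.723) = 0.191/0.339178 = 0.56313; |u| = 0.56313c.
At |u| = 0.56313c, γ = (1 − 0.317115)^(−1/2) = 1.2101.
Ship A's interval is proper; time dilation gives Δt_B = γΔτ = 1.2101 × 20.9 days = 25.3 days.

25.3 days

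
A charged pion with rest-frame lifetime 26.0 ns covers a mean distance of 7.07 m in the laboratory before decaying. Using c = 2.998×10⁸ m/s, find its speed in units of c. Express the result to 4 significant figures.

Let x = d/(cτ) = 7.070 m / (2.998×10⁸ m/s × 2.600×10^-8 s) = 0.90701. Since d = βγcτ, x = βγ = β/√(1−β²).
Solving: β² = x²/(1+x²) = 0.822667/1.822667 = 0.451353, so β = 0.6718.

0.6718c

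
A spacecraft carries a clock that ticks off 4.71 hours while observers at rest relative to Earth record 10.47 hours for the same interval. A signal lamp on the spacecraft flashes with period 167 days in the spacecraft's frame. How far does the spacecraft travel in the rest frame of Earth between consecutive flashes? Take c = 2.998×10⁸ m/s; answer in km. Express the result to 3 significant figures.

8.59×10^12 km

From Δt = γΔτ: γ = 10.47/4.71 = 2.22293.
β = √(1 − 1/γ²) = 0.8931. Lab-frame period = γτ = 2.22293×167 days = 371.23 days. Distance = βc × γτ = 0.8931 × 2.998×10⁸ m/s × 32074272 s = 8.5879×10^15 m = 8.59×10^12 km.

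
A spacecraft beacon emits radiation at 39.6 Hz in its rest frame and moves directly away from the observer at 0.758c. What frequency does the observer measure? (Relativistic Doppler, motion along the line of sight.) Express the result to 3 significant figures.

14.7 Hz

Relativistic Doppler (source moving away): f_obs = f_src · √((1−β)/(1+β)).
With β = 0.758: factor = √(0.242/1.758) = 0.37102.
f_obs = 39.6 × 0.37102 = 14.7 Hz.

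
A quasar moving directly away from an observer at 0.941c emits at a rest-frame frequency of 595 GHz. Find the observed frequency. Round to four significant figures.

Relativistic Doppler (source moving away): f_obs = f_src · √((1−β)/(1+β)).
With β = 0.941: factor = √(0.059/1.941) = 0.17435.
f_obs = 595 × 0.17435 = 103.7 GHz.

103.7 GHz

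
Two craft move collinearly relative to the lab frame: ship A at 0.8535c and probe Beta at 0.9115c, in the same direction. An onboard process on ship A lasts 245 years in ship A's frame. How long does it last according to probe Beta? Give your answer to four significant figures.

Speed of ship A in probe Beta's frame: u = (v_A − v_B)/(1 − v_A v_B/c²) = (0.8535 − 0.9115)/(1 − 0.8535×0.9115) = −0.058/0.22203475 = −0.26122; |u| = 0.26122c.
γ for this relative speed: γ = 1/√(1 − 0.0682359) = 1.036.
Ship A's interval is proper; time dilation gives Δt_B = γΔτ = 1.036 × 245 years = 253.8 years.

253.8 years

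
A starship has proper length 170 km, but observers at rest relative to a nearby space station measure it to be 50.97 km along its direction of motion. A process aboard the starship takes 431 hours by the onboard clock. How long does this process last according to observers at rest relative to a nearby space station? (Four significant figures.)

1438 hours

γ = L₀/L = 170/50.97 = 3.3353.
The same γ dilates the second interval: 3.3353 × 431 hours = 1438 hours.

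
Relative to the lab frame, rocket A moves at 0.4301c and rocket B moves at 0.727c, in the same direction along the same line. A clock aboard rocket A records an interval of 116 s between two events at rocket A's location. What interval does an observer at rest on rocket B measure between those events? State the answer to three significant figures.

129 s

Transform rocket A's velocity into rocket B's frame: (0.4301 − 0.727)/(1 − 0.4301·0.727) = −0.2969/0.6873173, so the relative speed is 0.43197c.
γ for this relative speed: γ = 1/√(1 − 0.186598) = 1.1088.
Rocket A's interval is proper; time dilation gives Δt_B = γΔτ = 1.1088 × 116 s = 129 s.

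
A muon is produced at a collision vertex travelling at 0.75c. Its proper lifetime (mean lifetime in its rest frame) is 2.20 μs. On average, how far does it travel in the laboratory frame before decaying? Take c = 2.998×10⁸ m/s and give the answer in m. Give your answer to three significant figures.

β² = 0.5625, so γ = 1/√0.4375 = 1.5119.
Lab-frame lifetime: Δt = γτ = 1.5119 × 2.20 μs = 3.3262 μs.
Distance: d = vΔt = 0.75 × 2.998×10⁸ m/s × 3.3262×10^-6 s = 748 m.

748 m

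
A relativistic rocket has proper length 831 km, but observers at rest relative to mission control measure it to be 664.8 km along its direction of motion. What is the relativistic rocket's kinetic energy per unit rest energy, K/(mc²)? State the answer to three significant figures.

From L = L₀/γ: γ = 831/664.8 = 1.25.
Since K = (γ−1)mc², K/(mc²) = 1.25 − 1 = 0.250.

0.250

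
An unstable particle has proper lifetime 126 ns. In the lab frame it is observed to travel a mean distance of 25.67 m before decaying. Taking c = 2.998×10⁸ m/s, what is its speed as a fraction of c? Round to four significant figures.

Let x = d/(cτ) = 25.67 m / (2.998×10⁸ m/s × 1.260×10^-7 s) = 0.67955. Since d = βγcτ, x = βγ = β/√(1−β²).
Solving: β² = x²/(1+x²) = 0.461788/1.461788 = 0.315906, so β = 0.5621.

0.5621c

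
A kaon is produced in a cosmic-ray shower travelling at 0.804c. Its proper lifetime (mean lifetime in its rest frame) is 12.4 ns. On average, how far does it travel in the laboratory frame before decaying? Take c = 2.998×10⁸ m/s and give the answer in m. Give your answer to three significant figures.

5.03 m

Lorentz factor: γ = (1 − 0.646416)^(−1/2) = 1.6817.
Lab-frame lifetime: Δt = γτ = 1.6817 × 12.4 ns = 20.853 ns.
Distance: d = vΔt = 0.804 × 2.998×10⁸ m/s × 2.0853×10^-8 s = 5.03 m.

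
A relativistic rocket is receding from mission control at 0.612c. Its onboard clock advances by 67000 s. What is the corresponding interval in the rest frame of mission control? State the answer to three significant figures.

With β = 0.612, γ = 1/√(1 − 0.612²) = 1/√0.625456 = 1.2644.
Time dilation: Δt = γ·Δτ = 1.2644 × 67000 = 84700 s.

84700 s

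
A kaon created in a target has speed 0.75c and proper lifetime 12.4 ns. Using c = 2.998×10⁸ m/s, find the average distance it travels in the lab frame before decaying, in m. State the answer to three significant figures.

γ = 1/√(1 − β²) = 1/√(1 − 0.5625) = 1/√0.4375 = 1/0.661438 = 1.5119.
Lab-frame lifetime: Δt = γτ = 1.5119 × 12.4 ns = 18.748 ns.
Distance: d = vΔt = 0.75 × 2.998×10⁸ m/s × 1.8748×10^-8 s = 4.22 m.

4.22 m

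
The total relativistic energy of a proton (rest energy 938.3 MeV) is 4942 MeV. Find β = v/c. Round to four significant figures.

0.9818

γ = E/(mc²) = 4942/938.3 = 5.267.
β = √(1 − 1/γ²) = √(1 − 0.0360474) = √0.9639526 = 0.9818.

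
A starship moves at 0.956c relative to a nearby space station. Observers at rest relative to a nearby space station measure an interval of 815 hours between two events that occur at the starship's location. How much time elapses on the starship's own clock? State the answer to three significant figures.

239 hours

γ = 1/√(1 − β²) = 1/√(1 − 0.913936) = 1/√0.086064 = 1/0.293367 = 3.4087.
The starship's clock runs slow as seen from a nearby space station, so Δτ = Δt/γ = 815/3.4087 = 239 hours.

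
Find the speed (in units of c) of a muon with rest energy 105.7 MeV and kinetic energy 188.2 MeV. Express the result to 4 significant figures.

0.9331c

K = (γ−1)mc², so γ = 1 + 188.2/105.7 = 2.7805.
Then v/c = √(1 − γ⁻²) = √(1 − 0.129346) = √0.870654 = 0.9331.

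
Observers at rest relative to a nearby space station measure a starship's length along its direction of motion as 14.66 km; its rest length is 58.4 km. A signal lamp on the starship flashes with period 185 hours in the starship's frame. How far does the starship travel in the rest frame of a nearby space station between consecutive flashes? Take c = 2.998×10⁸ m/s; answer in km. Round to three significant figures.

Length contraction gives γ = L₀/L = 58.4/14.66 = 3.98363.
β = √(1 − 1/γ²) = 0.96798. Lab-frame period = γτ = 3.98363×185 hours = 736.97 hours. Distance = βc × γτ = 0.96798 × 2.998×10⁸ m/s × 2653092 s = 7.6993×10^14 m = 7.70×10^11 km.

7.70×10^11 km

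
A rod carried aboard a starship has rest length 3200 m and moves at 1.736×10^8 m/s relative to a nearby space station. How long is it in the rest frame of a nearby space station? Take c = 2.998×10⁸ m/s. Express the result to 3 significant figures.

2610 m

β = v/c = (1.736×10^8 m/s)/(2.998×10⁸ m/s) = 0.579053.
γ = 1/√(1 − β²) = 1/√(1 − 0.3353024) = 1/√0.6646976 = 1/0.81529 = 1.2266.
Length contraction: L = L₀/γ = 3200/1.2266 = 2610 m.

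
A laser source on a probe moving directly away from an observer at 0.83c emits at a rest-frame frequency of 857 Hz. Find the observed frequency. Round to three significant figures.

Relativistic Doppler (source moving away): f_obs = f_src · √((1−β)/(1+β)).
With β = 0.83: factor = √(0.17/1.83) = 0.30479.
f_obs = 857 × 0.30479 = 261 Hz.

261 Hz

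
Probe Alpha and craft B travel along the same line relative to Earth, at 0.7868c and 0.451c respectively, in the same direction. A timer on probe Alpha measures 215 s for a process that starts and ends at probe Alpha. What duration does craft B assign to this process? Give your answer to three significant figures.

Transform probe Alpha's velocity into craft B's frame: (0.7868 − 0.451)/(1 − 0.7868·0.451) = 0.3358/0.6451532, so the relative speed is 0.5205c.
γ for this relative speed: γ = 1/√(1 − 0.27092) = 1.1711.
The clock on probe Alpha records proper time, so craft B measures Δt = γΔτ = 1.1711 × 215 = 252 s.

252 s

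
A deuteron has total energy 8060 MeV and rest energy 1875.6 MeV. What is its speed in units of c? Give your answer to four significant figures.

Total energy E = γmc² gives γ = 8060/1875.6 = 4.2973.
Hence β = √(1 − 1/γ²) = √(1 − 0.0541513) = √0.9458487 = 0.9725.

0.9725c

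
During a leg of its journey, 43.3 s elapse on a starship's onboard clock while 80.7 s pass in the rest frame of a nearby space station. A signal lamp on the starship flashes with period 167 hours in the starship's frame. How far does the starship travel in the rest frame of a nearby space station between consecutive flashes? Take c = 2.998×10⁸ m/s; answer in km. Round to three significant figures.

2.83×10^11 km

γ = Δt/Δτ = 80.7/43.3 = 1.86374.
β = √(1 − 1/γ²) = 0.84387. Lab-frame period = γτ = 1.86374×167 hours = 311.24 hours. Distance = βc × γτ = 0.84387 × 2.998×10⁸ m/s × 1120464 s = 2.8347×10^14 m = 2.83×10^11 km.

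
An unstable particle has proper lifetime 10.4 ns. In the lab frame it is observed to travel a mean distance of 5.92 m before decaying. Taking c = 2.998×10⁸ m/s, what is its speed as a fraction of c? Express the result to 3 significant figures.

0.885c

Lab distance = (lab lifetime)·v = γτ·βc, so βγ = d/(cτ) = 5.920/(2.998×10⁸ × 1.040×10^-8) = 1.8987.
With βγ = 1.8987: γ² = 1 + (βγ)² = 4.60506, and β = (βγ)/γ = 1.8987/2.14594 = 0.885.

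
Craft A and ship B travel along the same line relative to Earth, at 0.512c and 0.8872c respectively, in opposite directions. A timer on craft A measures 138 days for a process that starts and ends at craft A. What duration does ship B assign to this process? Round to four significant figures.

506.4 days

Speed of craft A in ship B's frame: u = (v_A + v_B)/(1 + v_A v_B/c²) = (0.512 + 0.8872)/(1 + 0.512×0.8872) = 1.3992/1.4542464 = 0.96215; |u| = 0.96215c.
γ for this relative speed: γ = 1/√(1 − 0.925733) = 3.6695.
The clock on craft A records proper time, so ship B measures Δt = γΔτ = 3.6695 × 138 = 506.4 days.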